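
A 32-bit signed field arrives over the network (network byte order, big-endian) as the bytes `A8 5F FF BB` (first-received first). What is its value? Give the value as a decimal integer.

-1470103621

Big-endian: lowest address holds the most-significant byte.
The bytes are already most-significant first: 0xA85FFFBB.
Top bit is set, so as a signed 32-bit value this is 0xA85FFFBB − 2^32 = -1470103621.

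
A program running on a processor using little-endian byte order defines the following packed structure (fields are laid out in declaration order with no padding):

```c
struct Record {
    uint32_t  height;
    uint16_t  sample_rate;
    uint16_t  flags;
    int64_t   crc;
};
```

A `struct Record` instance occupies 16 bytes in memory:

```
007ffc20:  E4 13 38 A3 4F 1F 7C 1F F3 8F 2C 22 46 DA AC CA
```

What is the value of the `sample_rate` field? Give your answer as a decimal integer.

8015

`sample_rate` follows `height` (4 bytes), so it starts at byte offset 4 and occupies 2 bytes.
Bytes at offsets 4..5: 4F 1F.
Little-endian: lowest address holds the least-significant byte.
Reassemble most-significant byte first: 1F 4F → 0x1F4F.
0x1F4F = 8015.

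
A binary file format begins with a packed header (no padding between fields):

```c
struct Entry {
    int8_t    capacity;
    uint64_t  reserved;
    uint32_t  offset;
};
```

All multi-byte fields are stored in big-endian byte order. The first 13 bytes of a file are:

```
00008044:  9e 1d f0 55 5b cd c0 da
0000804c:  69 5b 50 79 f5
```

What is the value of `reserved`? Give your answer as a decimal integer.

`reserved` follows `capacity` (1 byte), so it starts at byte offset 1 and occupies 8 bytes.
Bytes at offsets 1..8: 1D F0 55 5B CD C0 DA 69.
Big-endian: lowest address holds the most-significant byte.
The bytes are already most-significant first: 0x1DF0555BCDC0DA69.
0x1DF0555BCDC0DA69 = 2157318074292820585.

2157318074292820585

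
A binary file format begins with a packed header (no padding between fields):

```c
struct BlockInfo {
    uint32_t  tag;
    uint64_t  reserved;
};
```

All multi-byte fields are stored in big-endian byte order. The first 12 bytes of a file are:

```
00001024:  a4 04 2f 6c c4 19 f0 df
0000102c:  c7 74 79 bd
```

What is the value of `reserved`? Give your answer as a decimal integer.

`reserved` follows `tag` (4 bytes), so it starts at byte offset 4 and occupies 8 bytes.
Bytes at offsets 4..11: C4 19 F0 DF C7 74 79 BD.
Big-endian: lowest address holds the most-significant byte.
The bytes are already most-significant first: 0xC419F0DFC77479BD.
0xC419F0DFC77479BD = 14130590149766314429.

14130590149766314429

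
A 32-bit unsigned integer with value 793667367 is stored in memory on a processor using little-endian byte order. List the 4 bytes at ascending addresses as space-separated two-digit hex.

27 67 4E 2F

793667367 in hexadecimal, padded to 32 bits, is 0x2F4E6727.
Split into bytes (most-significant first): 2F 4E 67 27.
Little-endian stores the least-significant byte at the lowest address.
So at ascending addresses the bytes are 27 67 4E 2F.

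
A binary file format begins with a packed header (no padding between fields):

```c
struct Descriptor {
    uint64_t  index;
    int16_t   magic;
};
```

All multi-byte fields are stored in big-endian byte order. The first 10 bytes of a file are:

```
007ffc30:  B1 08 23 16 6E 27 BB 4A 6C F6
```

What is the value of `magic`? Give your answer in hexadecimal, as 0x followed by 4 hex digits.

0x6CF6

`magic` follows `index` (8 bytes), so it starts at byte offset 8 and occupies 2 bytes.
Bytes at offsets 8..9: 6C F6.
In big-endian order the high byte comes first in memory.
The bytes are already most-significant first: 0x6CF6.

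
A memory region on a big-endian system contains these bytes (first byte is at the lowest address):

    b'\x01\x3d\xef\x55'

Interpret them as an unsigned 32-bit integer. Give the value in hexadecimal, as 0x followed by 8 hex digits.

In big-endian order the high byte comes first in memory.
The bytes are already most-significant first: 0x013DEF55.

0x013DEF55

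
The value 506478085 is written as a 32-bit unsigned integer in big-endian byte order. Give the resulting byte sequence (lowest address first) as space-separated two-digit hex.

1E 30 3E 05

506478085 in hexadecimal, padded to 32 bits, is 0x1E303E05.
Split into bytes (most-significant first): 1E 30 3E 05.
In big-endian order the high byte comes first in memory.
So the memory order matches the most-significant-first order: 1E 30 3E 05.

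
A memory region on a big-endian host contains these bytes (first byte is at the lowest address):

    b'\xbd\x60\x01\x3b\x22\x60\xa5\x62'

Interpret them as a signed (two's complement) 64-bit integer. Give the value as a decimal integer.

Big-endian stores the most-significant byte at the lowest address.
The bytes are already most-significant first: 0xBD60013B2260A562.
Top bit is set, so as a signed 64-bit value this is 0xBD60013B2260A562 − 2^64 = -4800835849285491358.

-4800835849285491358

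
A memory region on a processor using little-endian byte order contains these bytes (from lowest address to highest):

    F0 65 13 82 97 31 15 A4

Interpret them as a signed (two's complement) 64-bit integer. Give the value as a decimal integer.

-6623333150186314256

In little-endian order the low byte comes first in memory.
Reassemble most-significant byte first: A4 15 31 97 82 13 65 F0 → 0xA4153197821365F0.
Top bit is set, so as a signed 64-bit value this is 0xA4153197821365F0 − 2^64 = -6623333150186314256.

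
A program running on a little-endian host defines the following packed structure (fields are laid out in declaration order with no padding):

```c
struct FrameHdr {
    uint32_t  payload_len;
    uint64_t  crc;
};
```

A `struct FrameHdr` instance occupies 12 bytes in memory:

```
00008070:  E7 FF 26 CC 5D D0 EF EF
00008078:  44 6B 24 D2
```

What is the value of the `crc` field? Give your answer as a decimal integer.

15142345790953869405

`crc` follows `payload_len` (4 bytes), so it starts at byte offset 4 and occupies 8 bytes.
Bytes at offsets 4..11: 5D D0 EF EF 44 6B 24 D2.
Little-endian stores the least-significant byte at the lowest address.
Reassemble most-significant byte first: D2 24 6B 44 EF EF D0 5D → 0xD2246B44EFEFD05D.
0xD2246B44EFEFD05D = 15142345790953869405.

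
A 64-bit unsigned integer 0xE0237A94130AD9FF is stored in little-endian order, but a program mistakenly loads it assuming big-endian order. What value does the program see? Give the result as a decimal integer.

Stored little-endian, the bytes at ascending addresses are FF D9 0A 13 94 7A 23 E0.
Read back as big-endian, the last byte is least significant, giving 0xFFD90A13947A23E0.
0xFFD90A13947A23E0 = 18435777628829524960.

18435777628829524960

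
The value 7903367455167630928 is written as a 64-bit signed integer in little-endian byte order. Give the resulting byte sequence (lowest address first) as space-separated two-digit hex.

7903367455167630928 in hexadecimal, padded to 64 bits, is 0x6DAE66D39EA64E50.
Split into bytes (most-significant first): 6D AE 66 D3 9E A6 4E 50.
Little-endian stores the least-significant byte at the lowest address.
So at ascending addresses the bytes are 50 4E A6 9E D3 66 AE 6D.

50 4E A6 9E D3 66 AE 6D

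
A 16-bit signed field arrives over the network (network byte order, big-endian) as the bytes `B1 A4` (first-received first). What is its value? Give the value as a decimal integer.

Big-endian: lowest address holds the most-significant byte.
The bytes are already most-significant first: 0xB1A4.
Top bit is set, so as a signed 16-bit value this is 0xB1A4 − 2^16 = -20060.

-20060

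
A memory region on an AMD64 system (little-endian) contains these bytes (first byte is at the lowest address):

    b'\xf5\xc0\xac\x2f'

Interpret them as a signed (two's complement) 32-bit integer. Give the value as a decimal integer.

799850741

In little-endian order the low byte comes first in memory.
Reassemble most-significant byte first: 2F AC C0 F5 → 0x2FACC0F5.
0x2FACC0F5 = 799850741.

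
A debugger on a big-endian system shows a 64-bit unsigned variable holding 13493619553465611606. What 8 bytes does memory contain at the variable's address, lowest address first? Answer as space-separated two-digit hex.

13493619553465611606 in hexadecimal, padded to 64 bits, is 0xBB42F77DDA953556.
Split into bytes (most-significant first): BB 42 F7 7D DA 95 35 56.
Big-endian: lowest address holds the most-significant byte.
So the memory order matches the most-significant-first order: BB 42 F7 7D DA 95 35 56.

BB 42 F7 7D DA 95 35 56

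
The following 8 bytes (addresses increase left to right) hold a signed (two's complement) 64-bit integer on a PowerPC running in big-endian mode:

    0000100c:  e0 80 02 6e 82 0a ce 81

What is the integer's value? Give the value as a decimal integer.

Big-endian: lowest address holds the most-significant byte.
The bytes are already most-significant first: 0xE080026E820ACE81.
Top bit is set, so as a signed 64-bit value this is 0xE080026E820ACE81 − 2^64 = -2269811538543325567.

-2269811538543325567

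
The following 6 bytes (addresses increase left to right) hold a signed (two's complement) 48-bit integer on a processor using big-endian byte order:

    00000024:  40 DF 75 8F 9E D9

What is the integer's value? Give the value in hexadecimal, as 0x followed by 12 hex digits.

In big-endian order the high byte comes first in memory.
The bytes are already most-significant first: 0x40DF758F9ED9.

0x40DF758F9ED9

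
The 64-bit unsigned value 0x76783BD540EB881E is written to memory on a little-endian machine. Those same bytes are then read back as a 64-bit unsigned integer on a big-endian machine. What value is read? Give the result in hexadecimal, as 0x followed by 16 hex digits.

0x1E88EB40D53B7876

Stored little-endian, the bytes at ascending addresses are 1E 88 EB 40 D5 3B 78 76.
Read back as big-endian, the last byte is least significant, giving 0x1E88EB40D53B7876.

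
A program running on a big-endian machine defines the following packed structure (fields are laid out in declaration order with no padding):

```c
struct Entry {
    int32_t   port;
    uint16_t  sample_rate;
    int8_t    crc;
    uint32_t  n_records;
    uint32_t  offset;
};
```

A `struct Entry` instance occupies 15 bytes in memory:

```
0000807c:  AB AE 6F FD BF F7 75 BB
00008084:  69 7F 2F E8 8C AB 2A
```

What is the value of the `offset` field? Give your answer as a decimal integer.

3901532970

`offset` follows `port` (4 B), `sample_rate` (2 B), `crc` (1 B), `n_records` (4 B), so it starts at offset 4 + 2 + 1 + 4 = 11 and occupies 4 bytes.
Bytes at offsets 11..14: E8 8C AB 2A.
In big-endian order the high byte comes first in memory.
The bytes are already most-significant first: 0xE88CAB2A.
0xE88CAB2A = 3901532970.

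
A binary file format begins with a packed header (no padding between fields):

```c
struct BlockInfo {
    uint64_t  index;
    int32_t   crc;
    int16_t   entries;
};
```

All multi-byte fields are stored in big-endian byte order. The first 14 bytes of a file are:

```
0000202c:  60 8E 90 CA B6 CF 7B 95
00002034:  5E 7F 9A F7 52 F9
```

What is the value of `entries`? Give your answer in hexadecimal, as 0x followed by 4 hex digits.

`entries` follows `index` (8 B), `crc` (4 B), so it starts at offset 8 + 4 = 12 and occupies 2 bytes.
Bytes at offsets 12..13: 52 F9.
Big-endian stores the most-significant byte at the lowest address.
The bytes are already most-significant first: 0x52F9.

0x52F9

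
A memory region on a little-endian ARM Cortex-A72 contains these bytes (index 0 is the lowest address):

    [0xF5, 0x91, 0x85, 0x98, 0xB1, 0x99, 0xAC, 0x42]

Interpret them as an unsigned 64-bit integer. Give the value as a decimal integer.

In little-endian order the low byte comes first in memory.
Reassemble most-significant byte first: 42 AC 99 B1 98 85 91 F5 → 0x42AC99B1988591F5.
0x42AC99B1988591F5 = 4804383890544628213.

4804383890544628213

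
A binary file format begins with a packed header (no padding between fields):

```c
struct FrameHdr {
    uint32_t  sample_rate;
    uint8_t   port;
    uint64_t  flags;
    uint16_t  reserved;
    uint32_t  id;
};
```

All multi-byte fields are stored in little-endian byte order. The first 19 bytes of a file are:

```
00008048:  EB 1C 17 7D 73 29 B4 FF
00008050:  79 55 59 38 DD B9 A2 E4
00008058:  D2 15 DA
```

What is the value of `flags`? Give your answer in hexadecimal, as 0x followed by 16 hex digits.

`flags` follows `sample_rate` (4 B), `port` (1 B), so it starts at offset 4 + 1 = 5 and occupies 8 bytes.
Bytes at offsets 5..12: 29 B4 FF 79 55 59 38 DD.
Little-endian stores the least-significant byte at the lowest address.
Reassemble most-significant byte first: DD 38 59 55 79 FF B4 29 → 0xDD38595579FFB429.

0xDD38595579FFB429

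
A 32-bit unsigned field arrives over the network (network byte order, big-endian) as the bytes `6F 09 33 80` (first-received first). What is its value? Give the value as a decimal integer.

1862873984

Big-endian stores the most-significant byte at the lowest address.
The bytes are already most-significant first: 0x6F093380.
0x6F093380 = 1862873984.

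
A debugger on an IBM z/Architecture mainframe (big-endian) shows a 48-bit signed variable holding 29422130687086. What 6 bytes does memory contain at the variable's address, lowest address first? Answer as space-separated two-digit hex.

1A C2 5F A5 EC 6E

29422130687086 in hexadecimal, padded to 48 bits, is 0x1AC25FA5EC6E.
Split into bytes (most-significant first): 1A C2 5F A5 EC 6E.
In big-endian order the high byte comes first in memory.
So the memory order matches the most-significant-first order: 1A C2 5F A5 EC 6E.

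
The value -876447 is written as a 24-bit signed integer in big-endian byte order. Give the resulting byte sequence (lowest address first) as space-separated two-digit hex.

F2 A0 61

Two's complement of -876447 in 24 bits: 876447 = 0x0D5F9F; invert → 0xF2A060; add 1 → 0xF2A061.
Split into bytes (most-significant first): F2 A0 61.
Big-endian: lowest address holds the most-significant byte.
So the memory order matches the most-significant-first order: F2 A0 61.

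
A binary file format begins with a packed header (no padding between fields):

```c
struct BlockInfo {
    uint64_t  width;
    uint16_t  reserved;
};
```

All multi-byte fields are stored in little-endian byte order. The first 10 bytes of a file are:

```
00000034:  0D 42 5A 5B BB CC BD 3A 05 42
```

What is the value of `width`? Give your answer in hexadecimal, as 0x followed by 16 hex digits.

`width` is the first field, at byte offset 0, occupying 8 bytes.
Bytes at offsets 0..7: 0D 42 5A 5B BB CC BD 3A.
Little-endian stores the least-significant byte at the lowest address.
Reassemble most-significant byte first: 3A BD CC BB 5B 5A 42 0D → 0x3ABDCCBB5B5A420D.

0x3ABDCCBB5B5A420D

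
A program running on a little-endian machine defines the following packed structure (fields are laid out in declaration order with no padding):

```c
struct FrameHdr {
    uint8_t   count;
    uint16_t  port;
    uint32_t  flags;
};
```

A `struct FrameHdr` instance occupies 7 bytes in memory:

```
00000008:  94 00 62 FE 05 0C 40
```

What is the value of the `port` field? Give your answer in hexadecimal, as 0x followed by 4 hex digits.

0x6200

`port` follows `count` (1 byte), so it starts at byte offset 1 and occupies 2 bytes.
Bytes at offsets 1..2: 00 62.
Little-endian: lowest address holds the least-significant byte.
Reassemble most-significant byte first: 62 00 → 0x6200.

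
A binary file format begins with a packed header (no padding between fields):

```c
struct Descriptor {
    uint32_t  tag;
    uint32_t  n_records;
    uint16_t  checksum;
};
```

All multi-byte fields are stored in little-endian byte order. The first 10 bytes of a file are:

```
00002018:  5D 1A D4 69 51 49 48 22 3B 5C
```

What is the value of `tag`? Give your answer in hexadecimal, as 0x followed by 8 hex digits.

`tag` is the first field, at byte offset 0, occupying 4 bytes.
Bytes at offsets 0..3: 5D 1A D4 69.
Little-endian stores the least-significant byte at the lowest address.
Reassemble most-significant byte first: 69 D4 1A 5D → 0x69D41A5D.

0x69D41A5D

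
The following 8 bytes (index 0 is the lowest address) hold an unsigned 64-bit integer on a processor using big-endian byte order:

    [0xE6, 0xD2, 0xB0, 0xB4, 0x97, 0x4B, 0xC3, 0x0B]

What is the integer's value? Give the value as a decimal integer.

In big-endian order the high byte comes first in memory.
The bytes are already most-significant first: 0xE6D2B0B4974BC30B.
0xE6D2B0B4974BC30B = 16632550663511589643.

16632550663511589643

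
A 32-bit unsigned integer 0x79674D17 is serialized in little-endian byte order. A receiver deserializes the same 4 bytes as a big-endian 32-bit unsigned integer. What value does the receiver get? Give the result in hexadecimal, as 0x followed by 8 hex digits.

Stored little-endian, the bytes at ascending addresses are 17 4D 67 79.
Read back as big-endian, the last byte is least significant, giving 0x174D6779.

0x174D6779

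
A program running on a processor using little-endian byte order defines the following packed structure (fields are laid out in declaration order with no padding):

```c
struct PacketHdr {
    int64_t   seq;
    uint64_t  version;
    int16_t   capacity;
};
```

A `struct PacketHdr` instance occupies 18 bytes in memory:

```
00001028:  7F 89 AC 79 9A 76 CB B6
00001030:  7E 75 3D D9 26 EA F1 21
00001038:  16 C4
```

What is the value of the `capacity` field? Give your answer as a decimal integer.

`capacity` follows `seq` (8 B), `version` (8 B), so it starts at offset 8 + 8 = 16 and occupies 2 bytes.
Bytes at offsets 16..17: 16 C4.
Little-endian: lowest address holds the least-significant byte.
Reassemble most-significant byte first: C4 16 → 0xC416.
Top bit is set, so as a signed 16-bit value this is 0xC416 − 2^16 = -15338.

-15338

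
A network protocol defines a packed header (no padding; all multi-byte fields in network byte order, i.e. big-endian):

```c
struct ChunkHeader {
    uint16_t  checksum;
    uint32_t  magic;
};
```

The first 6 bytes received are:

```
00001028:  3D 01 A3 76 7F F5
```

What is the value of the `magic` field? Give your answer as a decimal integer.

2742452213

`magic` follows `checksum` (2 bytes), so it starts at byte offset 2 and occupies 4 bytes.
Bytes at offsets 2..5: A3 76 7F F5.
Big-endian stores the most-significant byte at the lowest address.
The bytes are already most-significant first: 0xA3767FF5.
0xA3767FF5 = 2742452213.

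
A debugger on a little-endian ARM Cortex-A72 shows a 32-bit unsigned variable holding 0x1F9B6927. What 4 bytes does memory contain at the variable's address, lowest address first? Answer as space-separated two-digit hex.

Split into bytes (most-significant first): 1F 9B 69 27.
In little-endian order the low byte comes first in memory.
So at ascending addresses the bytes are 27 69 9B 1F.

27 69 9B 1F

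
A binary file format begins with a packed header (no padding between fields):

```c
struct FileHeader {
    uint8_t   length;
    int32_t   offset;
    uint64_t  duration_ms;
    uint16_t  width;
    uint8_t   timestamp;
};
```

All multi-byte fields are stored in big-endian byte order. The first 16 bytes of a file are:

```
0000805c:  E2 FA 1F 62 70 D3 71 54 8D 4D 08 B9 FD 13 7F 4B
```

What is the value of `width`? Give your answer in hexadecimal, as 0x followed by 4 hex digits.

0x137F

`width` follows `length` (1 B), `offset` (4 B), `duration_ms` (8 B), so it starts at offset 1 + 4 + 8 = 13 and occupies 2 bytes.
Bytes at offsets 13..14: 13 7F.
In big-endian order the high byte comes first in memory.
The bytes are already most-significant first: 0x137F.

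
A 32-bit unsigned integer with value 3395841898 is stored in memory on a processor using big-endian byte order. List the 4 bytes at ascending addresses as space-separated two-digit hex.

CA 68 6F 6A

3395841898 in hexadecimal, padded to 32 bits, is 0xCA686F6A.
Split into bytes (most-significant first): CA 68 6F 6A.
Big-endian: lowest address holds the most-significant byte.
So the memory order matches the most-significant-first order: CA 68 6F 6A.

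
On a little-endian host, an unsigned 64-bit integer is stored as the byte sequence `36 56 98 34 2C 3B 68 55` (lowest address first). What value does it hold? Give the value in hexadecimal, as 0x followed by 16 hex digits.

0x55683B2C34985636

In little-endian order the low byte comes first in memory.
Reassemble most-significant byte first: 55 68 3B 2C 34 98 56 36 → 0x55683B2C34985636.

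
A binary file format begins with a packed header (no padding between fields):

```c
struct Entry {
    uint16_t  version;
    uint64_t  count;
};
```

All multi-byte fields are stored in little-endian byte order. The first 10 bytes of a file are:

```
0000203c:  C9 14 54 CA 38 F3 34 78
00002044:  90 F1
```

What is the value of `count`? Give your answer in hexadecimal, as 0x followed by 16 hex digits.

0xF1907834F338CA54

`count` follows `version` (2 bytes), so it starts at byte offset 2 and occupies 8 bytes.
Bytes at offsets 2..9: 54 CA 38 F3 34 78 90 F1.
Little-endian stores the least-significant byte at the lowest address.
Reassemble most-significant byte first: F1 90 78 34 F3 38 CA 54 → 0xF1907834F338CA54.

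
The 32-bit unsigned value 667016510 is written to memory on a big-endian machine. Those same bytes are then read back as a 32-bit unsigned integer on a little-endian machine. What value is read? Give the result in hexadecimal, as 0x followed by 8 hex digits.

0x3EDDC127

667016510 in 32-bit hexadecimal is 0x27C1DD3E.
Stored big-endian, the bytes at ascending addresses are 27 C1 DD 3E.
Read back as little-endian, the first byte is least significant, giving 0x3EDDC127.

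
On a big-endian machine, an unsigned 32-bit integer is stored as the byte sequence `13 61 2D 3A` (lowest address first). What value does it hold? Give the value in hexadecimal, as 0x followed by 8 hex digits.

In big-endian order the high byte comes first in memory.
The bytes are already most-significant first: 0x13612D3A.

0x13612D3A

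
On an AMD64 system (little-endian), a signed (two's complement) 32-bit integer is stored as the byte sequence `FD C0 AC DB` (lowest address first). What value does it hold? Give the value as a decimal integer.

-609435395

Little-endian: lowest address holds the least-significant byte.
Reassemble most-significant byte first: DB AC C0 FD → 0xDBACC0FD.
Top bit is set, so as a signed 32-bit value this is 0xDBACC0FD − 2^32 = -609435395.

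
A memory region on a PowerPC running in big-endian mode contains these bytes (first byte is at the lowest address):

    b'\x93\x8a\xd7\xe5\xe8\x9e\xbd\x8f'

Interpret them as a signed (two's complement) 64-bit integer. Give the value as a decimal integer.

-7815196820897874545

Big-endian stores the most-significant byte at the lowest address.
The bytes are already most-significant first: 0x938AD7E5E89EBD8F.
Top bit is set, so as a signed 64-bit value this is 0x938AD7E5E89EBD8F − 2^64 = -7815196820897874545.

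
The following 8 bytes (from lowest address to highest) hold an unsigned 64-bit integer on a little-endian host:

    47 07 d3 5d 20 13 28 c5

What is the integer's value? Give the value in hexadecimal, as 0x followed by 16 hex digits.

Little-endian: lowest address holds the least-significant byte.
Reassemble most-significant byte first: C5 28 13 20 5D D3 07 47 → 0xC52813205DD30747.

0xC52813205DD30747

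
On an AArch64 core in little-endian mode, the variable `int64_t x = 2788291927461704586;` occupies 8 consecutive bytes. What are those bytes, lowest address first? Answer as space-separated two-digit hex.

2788291927461704586 in hexadecimal, padded to 64 bits, is 0x26B200BC2A71B38A.
Split into bytes (most-significant first): 26 B2 00 BC 2A 71 B3 8A.
Little-endian: lowest address holds the least-significant byte.
So at ascending addresses the bytes are 8A B3 71 2A BC 00 B2 26.

8A B3 71 2A BC 00 B2 26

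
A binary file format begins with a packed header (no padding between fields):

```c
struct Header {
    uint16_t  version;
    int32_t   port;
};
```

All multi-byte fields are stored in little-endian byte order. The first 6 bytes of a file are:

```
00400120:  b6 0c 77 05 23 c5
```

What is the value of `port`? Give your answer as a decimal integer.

-987560585

`port` follows `version` (2 bytes), so it starts at byte offset 2 and occupies 4 bytes.
Bytes at offsets 2..5: 77 05 23 C5.
Little-endian: lowest address holds the least-significant byte.
Reassemble most-significant byte first: C5 23 05 77 → 0xC5230577.
Top bit is set, so as a signed 32-bit value this is 0xC5230577 − 2^32 = -987560585.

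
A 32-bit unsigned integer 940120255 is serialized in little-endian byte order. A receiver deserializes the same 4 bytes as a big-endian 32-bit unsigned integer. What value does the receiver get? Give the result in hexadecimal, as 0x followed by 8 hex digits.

940120255 in 32-bit hexadecimal is 0x380918BF.
Stored little-endian, the bytes at ascending addresses are BF 18 09 38.
Read back as big-endian, the last byte is least significant, giving 0xBF180938.

0xBF180938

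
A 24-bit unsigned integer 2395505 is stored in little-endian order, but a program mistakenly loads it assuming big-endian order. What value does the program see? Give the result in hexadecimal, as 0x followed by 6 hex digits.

2395505 in 24-bit hexadecimal is 0x248D71.
Stored little-endian, the bytes at ascending addresses are 71 8D 24.
Read back as big-endian, the last byte is least significant, giving 0x718D24.

0x718D24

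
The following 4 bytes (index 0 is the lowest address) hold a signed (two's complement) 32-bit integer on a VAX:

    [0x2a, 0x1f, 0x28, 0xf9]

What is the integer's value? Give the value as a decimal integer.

-114811094

Little-endian: lowest address holds the least-significant byte.
Reassemble most-significant byte first: F9 28 1F 2A → 0xF9281F2A.
Top bit is set, so as a signed 32-bit value this is 0xF9281F2A − 2^32 = -114811094.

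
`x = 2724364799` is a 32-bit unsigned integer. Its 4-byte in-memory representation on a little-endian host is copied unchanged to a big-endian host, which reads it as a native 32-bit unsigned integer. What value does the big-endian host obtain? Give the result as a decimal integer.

4286669474

2724364799 in 32-bit hexadecimal is 0xA26281FF.
Stored little-endian, the bytes at ascending addresses are FF 81 62 A2.
Read back as big-endian, the last byte is least significant, giving 0xFF8162A2.
0xFF8162A2 = 4286669474.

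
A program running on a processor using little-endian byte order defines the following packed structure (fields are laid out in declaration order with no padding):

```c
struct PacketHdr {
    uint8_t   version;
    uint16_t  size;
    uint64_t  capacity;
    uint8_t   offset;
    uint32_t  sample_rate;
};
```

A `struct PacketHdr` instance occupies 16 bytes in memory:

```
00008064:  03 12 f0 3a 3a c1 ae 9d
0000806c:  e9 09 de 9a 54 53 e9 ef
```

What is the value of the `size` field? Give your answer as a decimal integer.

61458

`size` follows `version` (1 byte), so it starts at byte offset 1 and occupies 2 bytes.
Bytes at offsets 1..2: 12 F0.
Little-endian: lowest address holds the least-significant byte.
Reassemble most-significant byte first: F0 12 → 0xF012.
0xF012 = 61458.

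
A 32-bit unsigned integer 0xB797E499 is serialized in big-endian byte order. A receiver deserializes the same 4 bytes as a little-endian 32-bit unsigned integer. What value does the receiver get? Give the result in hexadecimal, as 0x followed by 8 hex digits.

0x99E497B7

Stored big-endian, the bytes at ascending addresses are B7 97 E4 99.
Read back as little-endian, the first byte is least significant, giving 0x99E497B7.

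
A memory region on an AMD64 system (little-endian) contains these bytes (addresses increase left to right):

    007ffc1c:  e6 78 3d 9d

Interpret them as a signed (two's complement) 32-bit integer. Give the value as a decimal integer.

Little-endian stores the least-significant byte at the lowest address.
Reassemble most-significant byte first: 9D 3D 78 E6 → 0x9D3D78E6.
Top bit is set, so as a signed 32-bit value this is 0x9D3D78E6 − 2^32 = -1656915738.

-1656915738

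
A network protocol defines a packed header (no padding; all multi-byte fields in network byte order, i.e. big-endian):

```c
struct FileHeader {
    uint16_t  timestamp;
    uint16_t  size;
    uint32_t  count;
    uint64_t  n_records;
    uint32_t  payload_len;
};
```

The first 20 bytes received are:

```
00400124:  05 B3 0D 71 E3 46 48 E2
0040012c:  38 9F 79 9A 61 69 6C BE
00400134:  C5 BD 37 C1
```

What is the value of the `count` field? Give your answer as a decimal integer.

`count` follows `timestamp` (2 B), `size` (2 B), so it starts at offset 2 + 2 = 4 and occupies 4 bytes.
Bytes at offsets 4..7: E3 46 48 E2.
Big-endian: lowest address holds the most-significant byte.
The bytes are already most-significant first: 0xE34648E2.
0xE34648E2 = 3813034210.

3813034210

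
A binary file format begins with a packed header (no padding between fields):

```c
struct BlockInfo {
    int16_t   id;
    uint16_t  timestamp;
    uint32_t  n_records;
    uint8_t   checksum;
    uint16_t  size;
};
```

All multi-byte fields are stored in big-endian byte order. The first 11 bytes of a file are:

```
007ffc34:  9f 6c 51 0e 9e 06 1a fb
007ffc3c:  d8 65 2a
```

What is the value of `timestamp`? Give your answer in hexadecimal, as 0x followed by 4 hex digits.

0x510E

`timestamp` follows `id` (2 bytes), so it starts at byte offset 2 and occupies 2 bytes.
Bytes at offsets 2..3: 51 0E.
Big-endian stores the most-significant byte at the lowest address.
The bytes are already most-significant first: 0x510E.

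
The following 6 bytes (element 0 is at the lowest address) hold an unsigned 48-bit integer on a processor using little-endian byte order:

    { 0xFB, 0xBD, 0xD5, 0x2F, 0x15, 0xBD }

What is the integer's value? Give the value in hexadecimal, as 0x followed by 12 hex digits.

0xBD152FD5BDFB

In little-endian order the low byte comes first in memory.
Reassemble most-significant byte first: BD 15 2F D5 BD FB → 0xBD152FD5BDFB.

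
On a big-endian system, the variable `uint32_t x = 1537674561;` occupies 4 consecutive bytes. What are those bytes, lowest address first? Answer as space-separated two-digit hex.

1537674561 in hexadecimal, padded to 32 bits, is 0x5BA70D41.
Split into bytes (most-significant first): 5B A7 0D 41.
Big-endian stores the most-significant byte at the lowest address.
So the memory order matches the most-significant-first order: 5B A7 0D 41.

5B A7 0D 41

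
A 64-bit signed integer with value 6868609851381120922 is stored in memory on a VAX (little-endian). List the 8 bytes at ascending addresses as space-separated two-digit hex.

9A FF 51 B4 44 34 52 5F

6868609851381120922 in hexadecimal, padded to 64 bits, is 0x5F523444B451FF9A.
Split into bytes (most-significant first): 5F 52 34 44 B4 51 FF 9A.
Little-endian: lowest address holds the least-significant byte.
So at ascending addresses the bytes are 9A FF 51 B4 44 34 52 5F.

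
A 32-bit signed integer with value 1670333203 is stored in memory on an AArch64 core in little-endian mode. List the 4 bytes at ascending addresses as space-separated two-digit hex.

13 43 8F 63

1670333203 in hexadecimal, padded to 32 bits, is 0x638F4313.
Split into bytes (most-significant first): 63 8F 43 13.
Little-endian stores the least-significant byte at the lowest address.
So at ascending addresses the bytes are 13 43 8F 63.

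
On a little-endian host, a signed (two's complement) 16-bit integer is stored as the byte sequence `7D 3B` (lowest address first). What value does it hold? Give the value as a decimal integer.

15229

Little-endian: lowest address holds the least-significant byte.
Reassemble most-significant byte first: 3B 7D → 0x3B7D.
0x3B7D = 15229.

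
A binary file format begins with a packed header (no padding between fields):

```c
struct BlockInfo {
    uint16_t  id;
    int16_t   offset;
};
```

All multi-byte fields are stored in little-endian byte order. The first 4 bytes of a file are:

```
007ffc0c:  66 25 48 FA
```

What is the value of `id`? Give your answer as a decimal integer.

9574

`id` is the first field, at byte offset 0, occupying 2 bytes.
Bytes at offsets 0..1: 66 25.
In little-endian order the low byte comes first in memory.
Reassemble most-significant byte first: 25 66 → 0x2566.
0x2566 = 9574.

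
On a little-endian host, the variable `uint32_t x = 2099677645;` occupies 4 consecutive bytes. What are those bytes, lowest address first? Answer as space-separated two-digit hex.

CD 89 26 7D

2099677645 in hexadecimal, padded to 32 bits, is 0x7D2689CD.
Split into bytes (most-significant first): 7D 26 89 CD.
Little-endian: lowest address holds the least-significant byte.
So at ascending addresses the bytes are CD 89 26 7D.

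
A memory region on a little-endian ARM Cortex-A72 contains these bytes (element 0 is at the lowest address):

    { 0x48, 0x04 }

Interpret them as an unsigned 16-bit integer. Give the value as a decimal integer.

1096

Little-endian: lowest address holds the least-significant byte.
Reassemble most-significant byte first: 04 48 → 0x0448.
0x0448 = 1096.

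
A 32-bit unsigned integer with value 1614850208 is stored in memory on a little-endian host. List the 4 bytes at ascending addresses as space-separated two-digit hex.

1614850208 in hexadecimal, padded to 32 bits, is 0x6040A8A0.
Split into bytes (most-significant first): 60 40 A8 A0.
Little-endian stores the least-significant byte at the lowest address.
So at ascending addresses the bytes are A0 A8 40 60.

A0 A8 40 60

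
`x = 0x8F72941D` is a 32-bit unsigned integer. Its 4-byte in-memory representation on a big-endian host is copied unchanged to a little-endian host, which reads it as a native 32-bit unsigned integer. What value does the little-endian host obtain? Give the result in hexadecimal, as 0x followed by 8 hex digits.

Stored big-endian, the bytes at ascending addresses are 8F 72 94 1D.
Read back as little-endian, the first byte is least significant, giving 0x1D94728F.

0x1D94728F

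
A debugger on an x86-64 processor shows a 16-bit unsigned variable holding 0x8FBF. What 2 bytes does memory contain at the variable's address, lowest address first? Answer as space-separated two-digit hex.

BF 8F

Split into bytes (most-significant first): 8F BF.
Little-endian stores the least-significant byte at the lowest address.
So at ascending addresses the bytes are BF 8F.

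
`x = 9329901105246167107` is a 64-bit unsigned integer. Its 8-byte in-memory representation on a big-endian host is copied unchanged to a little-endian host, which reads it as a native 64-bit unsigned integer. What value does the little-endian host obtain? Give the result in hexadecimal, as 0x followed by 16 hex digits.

9329901105246167107 in 64-bit hexadecimal is 0x817A779F8FB8E043.
Stored big-endian, the bytes at ascending addresses are 81 7A 77 9F 8F B8 E0 43.
Read back as little-endian, the first byte is least significant, giving 0x43E0B88F9F777A81.

0x43E0B88F9F777A81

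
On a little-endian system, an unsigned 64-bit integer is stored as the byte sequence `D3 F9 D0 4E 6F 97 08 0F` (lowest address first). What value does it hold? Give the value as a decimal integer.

1083282214702086611

Little-endian: lowest address holds the least-significant byte.
Reassemble most-significant byte first: 0F 08 97 6F 4E D0 F9 D3 → 0x0F08976F4ED0F9D3.
0x0F08976F4ED0F9D3 = 1083282214702086611.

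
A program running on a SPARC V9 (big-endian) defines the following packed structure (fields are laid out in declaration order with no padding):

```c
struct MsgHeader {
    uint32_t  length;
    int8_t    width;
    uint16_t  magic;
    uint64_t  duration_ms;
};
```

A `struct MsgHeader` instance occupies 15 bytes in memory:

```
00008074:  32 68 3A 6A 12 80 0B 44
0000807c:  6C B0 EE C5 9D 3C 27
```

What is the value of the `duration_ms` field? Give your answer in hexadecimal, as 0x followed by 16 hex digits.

`duration_ms` follows `length` (4 B), `width` (1 B), `magic` (2 B), so it starts at offset 4 + 1 + 2 = 7 and occupies 8 bytes.
Bytes at offsets 7..14: 44 6C B0 EE C5 9D 3C 27.
Big-endian: lowest address holds the most-significant byte.
The bytes are already most-significant first: 0x446CB0EEC59D3C27.

0x446CB0EEC59D3C27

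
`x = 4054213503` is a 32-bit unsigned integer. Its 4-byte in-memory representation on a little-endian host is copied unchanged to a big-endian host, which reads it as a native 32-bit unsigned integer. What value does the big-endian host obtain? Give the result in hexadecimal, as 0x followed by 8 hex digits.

4054213503 in 32-bit hexadecimal is 0xF1A6637F.
Stored little-endian, the bytes at ascending addresses are 7F 63 A6 F1.
Read back as big-endian, the last byte is least significant, giving 0x7F63A6F1.

0x7F63A6F1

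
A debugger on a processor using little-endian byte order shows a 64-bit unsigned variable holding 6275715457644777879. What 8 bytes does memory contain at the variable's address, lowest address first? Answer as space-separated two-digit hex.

6275715457644777879 in hexadecimal, padded to 64 bits, is 0x5717D1F564585197.
Split into bytes (most-significant first): 57 17 D1 F5 64 58 51 97.
In little-endian order the low byte comes first in memory.
So at ascending addresses the bytes are 97 51 58 64 F5 D1 17 57.

97 51 58 64 F5 D1 17 57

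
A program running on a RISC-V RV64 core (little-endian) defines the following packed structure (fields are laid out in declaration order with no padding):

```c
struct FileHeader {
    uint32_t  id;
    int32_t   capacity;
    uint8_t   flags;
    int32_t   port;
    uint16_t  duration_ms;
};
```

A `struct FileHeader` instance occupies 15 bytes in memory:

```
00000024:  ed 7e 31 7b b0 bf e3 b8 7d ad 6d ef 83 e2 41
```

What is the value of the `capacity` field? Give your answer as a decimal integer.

-1193033808

`capacity` follows `id` (4 bytes), so it starts at byte offset 4 and occupies 4 bytes.
Bytes at offsets 4..7: B0 BF E3 B8.
Little-endian stores the least-significant byte at the lowest address.
Reassemble most-significant byte first: B8 E3 BF B0 → 0xB8E3BFB0.
Top bit is set, so as a signed 32-bit value this is 0xB8E3BFB0 − 2^32 = -1193033808.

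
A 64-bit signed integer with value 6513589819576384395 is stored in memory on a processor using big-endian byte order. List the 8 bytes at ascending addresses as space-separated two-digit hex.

5A 64 EB 6E 30 73 7B 8B

6513589819576384395 in hexadecimal, padded to 64 bits, is 0x5A64EB6E30737B8B.
Split into bytes (most-significant first): 5A 64 EB 6E 30 73 7B 8B.
Big-endian: lowest address holds the most-significant byte.
So the memory order matches the most-significant-first order: 5A 64 EB 6E 30 73 7B 8B.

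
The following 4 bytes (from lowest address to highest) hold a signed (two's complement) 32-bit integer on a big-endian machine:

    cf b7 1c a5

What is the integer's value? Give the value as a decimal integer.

Big-endian: lowest address holds the most-significant byte.
The bytes are already most-significant first: 0xCFB71CA5.
Top bit is set, so as a signed 32-bit value this is 0xCFB71CA5 − 2^32 = -810083163.

-810083163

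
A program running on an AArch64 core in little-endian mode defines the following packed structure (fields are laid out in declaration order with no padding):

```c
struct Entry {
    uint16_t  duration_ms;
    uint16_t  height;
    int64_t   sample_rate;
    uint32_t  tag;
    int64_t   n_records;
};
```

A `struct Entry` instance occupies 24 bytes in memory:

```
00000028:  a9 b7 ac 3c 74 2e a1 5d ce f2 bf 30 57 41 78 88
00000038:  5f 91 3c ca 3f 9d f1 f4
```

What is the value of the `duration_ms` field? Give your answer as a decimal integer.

`duration_ms` is the first field, at byte offset 0, occupying 2 bytes.
Bytes at offsets 0..1: A9 B7.
Little-endian stores the least-significant byte at the lowest address.
Reassemble most-significant byte first: B7 A9 → 0xB7A9.
0xB7A9 = 47017.

47017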